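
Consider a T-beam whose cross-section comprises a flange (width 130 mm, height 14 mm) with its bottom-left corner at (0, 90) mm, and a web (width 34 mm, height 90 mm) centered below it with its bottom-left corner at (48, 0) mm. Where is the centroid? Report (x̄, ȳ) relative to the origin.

web: A = 34 × 90 = 3060.00, centroid at (65.00, 45.00).
flange: A = 130 × 14 = 1820.00, centroid at (65.00, 97.00).
ΣA = 4880.00 mm², ΣAx̄ = 317200.00 mm³, ΣAȳ = 314240.00 mm³.
x̄ = 317200.00/4880.00 = 65.00 mm; ȳ = 314240.00/4880.00 = 64.39 mm.

x̄ = 65.00 mm, ȳ = 64.39 mm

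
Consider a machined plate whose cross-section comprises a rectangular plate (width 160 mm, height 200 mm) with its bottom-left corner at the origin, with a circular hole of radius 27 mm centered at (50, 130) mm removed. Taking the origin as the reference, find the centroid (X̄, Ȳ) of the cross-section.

X̄ = 82.31 mm, Ȳ = 97.69 mm

plate: A = 160 × 200 = 32000.00, centroid at (80.00, 100.00).
hole: A = −π·27² = -2290.22, centroid at (50.00, 130.00).
ΣA = 29709.78 mm²
ΣAX̄ = (32000.00)(80.00) + (-2290.22)(50.00) = 2445488.95 mm³
ΣAȲ = (32000.00)(100.00) + (-2290.22)(130.00) = 2902271.26 mm³
X̄ = 2445488.95 / 29709.78 = 82.31 mm
Ȳ = 2902271.26 / 29709.78 = 97.69 mm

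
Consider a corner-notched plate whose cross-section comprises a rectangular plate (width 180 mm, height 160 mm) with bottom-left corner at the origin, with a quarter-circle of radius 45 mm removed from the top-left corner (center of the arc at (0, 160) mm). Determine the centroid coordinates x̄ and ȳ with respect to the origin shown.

x̄ = 94.14 mm, ȳ = 76.44 mm

plate: A = 180 × 160 = 28800.00, centroid at (90.00, 80.00).
removed quarter-circle: A = −¼π·45² = -1590.43, centroid at (19.10, 140.90).
ΣA = 27209.57 mm², ΣAx̄ = 2561625.00 mm³, ΣAȳ = 2079906.00 mm³.
x̄ = 2561625.00/27209.57 = 94.14 mm; ȳ = 2079906.00/27209.57 = 76.44 mm.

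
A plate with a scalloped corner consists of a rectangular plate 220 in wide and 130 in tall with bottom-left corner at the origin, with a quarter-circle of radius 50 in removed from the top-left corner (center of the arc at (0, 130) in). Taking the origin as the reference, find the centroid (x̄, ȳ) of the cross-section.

plate: A = 220 × 130 = 28600.00, centroid at (110.00, 65.00).
removed quarter-circle: A = −¼π·50² = -1963.50, centroid at (21.22, 108.78).
ΣA = 26636.50 in²
ΣAx̄ = (28600.00)(110.00) + (-1963.50)(21.22) = 3104333.33 in³
ΣAȳ = (28600.00)(65.00) + (-1963.50)(108.78) = 1645412.26 in³
x̄ = 3104333.33 / 26636.50 = 116.54 in
ȳ = 1645412.26 / 26636.50 = 61.77 in

x̄ = 116.54 in, ȳ = 61.77 in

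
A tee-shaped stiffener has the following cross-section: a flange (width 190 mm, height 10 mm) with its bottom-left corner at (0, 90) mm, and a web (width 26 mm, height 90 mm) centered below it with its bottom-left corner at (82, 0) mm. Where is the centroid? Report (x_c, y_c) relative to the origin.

Part | A | x̄ᵢ | ȳᵢ | A·x̄ᵢ | A·ȳᵢ
web | 2340.00 | 95.00 | 45.00 | 222300.00 | 105300.00
flange | 1900.00 | 95.00 | 95.00 | 180500.00 | 180500.00
Σ | 4240.00 |  |  | 402800.00 | 285800.00
x_c = 402800.00 / 4240.00 = 95.00 mm
y_c = 285800.00 / 4240.00 = 67.41 mm

x_c = 95.00 mm, y_c = 67.41 mm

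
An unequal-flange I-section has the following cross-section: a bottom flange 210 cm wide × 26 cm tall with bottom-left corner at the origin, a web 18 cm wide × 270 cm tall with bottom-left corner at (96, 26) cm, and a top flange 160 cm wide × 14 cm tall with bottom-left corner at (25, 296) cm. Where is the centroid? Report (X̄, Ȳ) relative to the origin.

X̄ = 105.00 cm, Ȳ = 121.99 cm

bottom flange: A = 210 × 26 = 5460.00, centroid at (105.00, 13.00).
web: A = 18 × 270 = 4860.00, centroid at (105.00, 161.00).
top flange: A = 160 × 14 = 2240.00, centroid at (105.00, 303.00).
ΣA = 12560.00 cm²
ΣAX̄ = (5460.00)(105.00) + (4860.00)(105.00) + (2240.00)(105.00) = 1318800.00 cm³
ΣAȲ = (5460.00)(13.00) + (4860.00)(161.00) + (2240.00)(303.00) = 1532160.00 cm³
X̄ = 1318800.00 / 12560.00 = 105.00 cm
Ȳ = 1532160.00 / 12560.00 = 121.99 cm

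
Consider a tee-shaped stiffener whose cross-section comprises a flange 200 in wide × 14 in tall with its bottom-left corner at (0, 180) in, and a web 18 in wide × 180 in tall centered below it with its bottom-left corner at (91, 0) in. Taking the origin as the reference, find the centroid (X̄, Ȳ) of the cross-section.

X̄ = 100.00 in, Ȳ = 134.97 in

Part | A | x̄ᵢ | ȳᵢ | A·x̄ᵢ | A·ȳᵢ
web | 3240.00 | 100.00 | 90.00 | 324000.00 | 291600.00
flange | 2800.00 | 100.00 | 187.00 | 280000.00 | 523600.00
Σ | 6040.00 |  |  | 604000.00 | 815200.00
X̄ = 604000.00 / 6040.00 = 100.00 in
Ȳ = 815200.00 / 6040.00 = 134.97 in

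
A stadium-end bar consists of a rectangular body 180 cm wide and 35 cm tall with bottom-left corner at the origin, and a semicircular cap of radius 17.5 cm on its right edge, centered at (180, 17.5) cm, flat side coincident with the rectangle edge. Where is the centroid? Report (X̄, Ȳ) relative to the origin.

Part | A | x̄ᵢ | ȳᵢ | A·x̄ᵢ | A·ȳᵢ
rectangular body | 6300.00 | 90.00 | 17.50 | 567000.00 | 110250.00
semicircular end | 481.06 | 187.43 | 17.50 | 90163.06 | 8418.49
Σ | 6781.06 |  |  | 657163.06 | 118668.49
X̄ = 657163.06 / 6781.06 = 96.91 cm
Ȳ = 118668.49 / 6781.06 = 17.50 cm

X̄ = 96.91 cm, Ȳ = 17.50 cm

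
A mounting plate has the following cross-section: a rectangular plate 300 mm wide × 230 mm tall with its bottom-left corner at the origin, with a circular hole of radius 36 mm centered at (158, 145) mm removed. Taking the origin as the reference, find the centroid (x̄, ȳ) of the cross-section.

plate: A = 300 × 230 = 69000.00, centroid at (150.00, 115.00).
hole: A = −π·36² = -4071.50, centroid at (158.00, 145.00).
ΣA = 64928.50 mm², ΣAx̄ = 9706702.36 mm³, ΣAȳ = 7344631.91 mm³.
x̄ = 9706702.36/64928.50 = 149.50 mm; ȳ = 7344631.91/64928.50 = 113.12 mm.

x̄ = 149.50 mm, ȳ = 113.12 mm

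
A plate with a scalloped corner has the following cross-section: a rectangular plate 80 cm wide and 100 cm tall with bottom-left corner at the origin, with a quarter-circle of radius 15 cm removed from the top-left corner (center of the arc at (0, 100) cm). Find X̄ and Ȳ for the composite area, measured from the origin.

Part | A | x̄ᵢ | ȳᵢ | A·x̄ᵢ | A·ȳᵢ
plate | 8000.00 | 40.00 | 50.00 | 320000.00 | 400000.00
removed quarter-circle | -176.71 | 6.37 | 93.63 | -1125.00 | -16546.46
Σ | 7823.29 |  |  | 318875.00 | 383453.54
X̄ = 318875.00 / 7823.29 = 40.76 cm
Ȳ = 383453.54 / 7823.29 = 49.01 cm

X̄ = 40.76 cm, Ȳ = 49.01 cm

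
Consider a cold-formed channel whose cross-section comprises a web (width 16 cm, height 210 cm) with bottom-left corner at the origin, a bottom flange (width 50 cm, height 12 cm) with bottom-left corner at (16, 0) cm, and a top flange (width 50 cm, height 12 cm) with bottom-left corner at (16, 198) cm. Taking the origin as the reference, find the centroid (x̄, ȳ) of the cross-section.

web: A = 16 × 210 = 3360.00, centroid at (8.00, 105.00).
bottom flange: A = 50 × 12 = 600.00, centroid at (41.00, 6.00).
top flange: A = 50 × 12 = 600.00, centroid at (41.00, 204.00).
ΣA = 4560.00 cm²
ΣAx̄ = (3360.00)(8.00) + (600.00)(41.00) + (600.00)(41.00) = 76080.00 cm³
ΣAȳ = (3360.00)(105.00) + (600.00)(6.00) + (600.00)(204.00) = 478800.00 cm³
x̄ = 76080.00 / 4560.00 = 16.68 cm
ȳ = 478800.00 / 4560.00 = 105.00 cm

x̄ = 16.68 cm, ȳ = 105.00 cm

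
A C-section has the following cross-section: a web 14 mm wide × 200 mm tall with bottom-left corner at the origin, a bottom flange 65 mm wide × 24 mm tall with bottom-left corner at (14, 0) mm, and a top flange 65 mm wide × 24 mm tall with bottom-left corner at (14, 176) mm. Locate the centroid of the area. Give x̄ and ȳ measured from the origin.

x̄ = 27.82 mm, ȳ = 100.00 mm

Part | A | x̄ᵢ | ȳᵢ | A·x̄ᵢ | A·ȳᵢ
web | 2800.00 | 7.00 | 100.00 | 19600.00 | 280000.00
bottom flange | 1560.00 | 46.50 | 12.00 | 72540.00 | 18720.00
top flange | 1560.00 | 46.50 | 188.00 | 72540.00 | 293280.00
Σ | 5920.00 |  |  | 164680.00 | 592000.00
x̄ = 164680.00 / 5920.00 = 27.82 mm
ȳ = 592000.00 / 5920.00 = 100.00 mm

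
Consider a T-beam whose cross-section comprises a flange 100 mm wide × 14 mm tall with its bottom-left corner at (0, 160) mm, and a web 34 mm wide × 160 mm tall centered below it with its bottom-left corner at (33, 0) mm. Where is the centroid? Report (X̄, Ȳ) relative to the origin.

X̄ = 50.00 mm, Ȳ = 97.81 mm

web: A = 34 × 160 = 5440.00, centroid at (50.00, 80.00).
flange: A = 100 × 14 = 1400.00, centroid at (50.00, 167.00).
ΣA = 6840.00 mm², ΣAX̄ = 342000.00 mm³, ΣAȲ = 669000.00 mm³.
X̄ = 342000.00/6840.00 = 50.00 mm; Ȳ = 669000.00/6840.00 = 97.81 mm.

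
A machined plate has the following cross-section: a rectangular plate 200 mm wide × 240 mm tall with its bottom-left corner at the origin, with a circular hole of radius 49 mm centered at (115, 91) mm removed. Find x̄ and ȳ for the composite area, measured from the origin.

x̄ = 97.20 mm, ȳ = 125.41 mm

plate: A = 200 × 240 = 48000.00, centroid at (100.00, 120.00).
hole: A = −π·49² = -7542.96, centroid at (115.00, 91.00).
ΣA = 40457.04 mm²
ΣAx̄ = (48000.00)(100.00) + (-7542.96)(115.00) = 3932559.14 mm³
ΣAȳ = (48000.00)(120.00) + (-7542.96)(91.00) = 5073590.28 mm³
x̄ = 3932559.14 / 40457.04 = 97.20 mm
ȳ = 5073590.28 / 40457.04 = 125.41 mm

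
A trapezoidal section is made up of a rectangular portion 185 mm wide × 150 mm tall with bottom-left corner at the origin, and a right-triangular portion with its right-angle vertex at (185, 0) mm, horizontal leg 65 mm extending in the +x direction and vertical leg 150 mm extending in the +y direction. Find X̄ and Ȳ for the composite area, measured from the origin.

Part | A | x̄ᵢ | ȳᵢ | A·x̄ᵢ | A·ȳᵢ
rectangular portion | 27750.00 | 92.50 | 75.00 | 2566875.00 | 2081250.00
triangular portion | 4875.00 | 206.67 | 50.00 | 1007500.00 | 243750.00
Σ | 32625.00 |  |  | 3574375.00 | 2325000.00
X̄ = 3574375.00 / 32625.00 = 109.56 mm
Ȳ = 2325000.00 / 32625.00 = 71.26 mm

X̄ = 109.56 mm, Ȳ = 71.26 mm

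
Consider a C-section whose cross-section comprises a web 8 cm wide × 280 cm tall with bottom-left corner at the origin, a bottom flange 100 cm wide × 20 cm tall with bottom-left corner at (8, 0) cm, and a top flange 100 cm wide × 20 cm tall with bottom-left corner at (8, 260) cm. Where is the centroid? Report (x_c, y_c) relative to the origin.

x_c = 38.62 cm, y_c = 140.00 cm

Part | A | x̄ᵢ | ȳᵢ | A·x̄ᵢ | A·ȳᵢ
web | 2240.00 | 4.00 | 140.00 | 8960.00 | 313600.00
bottom flange | 2000.00 | 58.00 | 10.00 | 116000.00 | 20000.00
top flange | 2000.00 | 58.00 | 270.00 | 116000.00 | 540000.00
Σ | 6240.00 |  |  | 240960.00 | 873600.00
x_c = 240960.00 / 6240.00 = 38.62 cm
y_c = 873600.00 / 6240.00 = 140.00 cm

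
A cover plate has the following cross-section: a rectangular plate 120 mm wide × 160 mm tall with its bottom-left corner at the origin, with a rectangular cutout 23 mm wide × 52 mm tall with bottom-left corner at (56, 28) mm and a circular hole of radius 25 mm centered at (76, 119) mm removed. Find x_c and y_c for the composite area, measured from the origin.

plate: A = 120 × 160 = 19200.00, centroid at (60.00, 80.00).
hole 1: A = −(23 × 52) = -1196.00, centroid at (67.50, 54.00).
hole 2: A = −π·25² = -1963.50, centroid at (76.00, 119.00).
ΣA = 16040.50 mm²
ΣAx_c = (19200.00)(60.00) + (-1196.00)(67.50) + (-1963.50)(76.00) = 922044.35 mm³
ΣAy_c = (19200.00)(80.00) + (-1196.00)(54.00) + (-1963.50)(119.00) = 1237760.05 mm³
x_c = 922044.35 / 16040.50 = 57.48 mm
y_c = 1237760.05 / 16040.50 = 77.16 mm

x_c = 57.48 mm, y_c = 77.16 mm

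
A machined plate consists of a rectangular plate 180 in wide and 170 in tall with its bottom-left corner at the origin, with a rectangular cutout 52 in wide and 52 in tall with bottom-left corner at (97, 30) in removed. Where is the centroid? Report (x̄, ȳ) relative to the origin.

x̄ = 86.80 in, ȳ = 87.81 in

plate: A = 180 × 170 = 30600.00, centroid at (90.00, 85.00).
hole: A = −(52 × 52) = -2704.00, centroid at (123.00, 56.00).
ΣA = 27896.00 in², ΣAx̄ = 2421408.00 in³, ΣAȳ = 2449576.00 in³.
x̄ = 2421408.00/27896.00 = 86.80 in; ȳ = 2449576.00/27896.00 = 87.81 in.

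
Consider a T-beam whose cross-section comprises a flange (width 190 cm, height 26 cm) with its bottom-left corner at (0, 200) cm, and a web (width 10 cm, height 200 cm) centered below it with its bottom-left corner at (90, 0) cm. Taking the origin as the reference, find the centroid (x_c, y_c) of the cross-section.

Part | A | x̄ᵢ | ȳᵢ | A·x̄ᵢ | A·ȳᵢ
web | 2000.00 | 95.00 | 100.00 | 190000.00 | 200000.00
flange | 4940.00 | 95.00 | 213.00 | 469300.00 | 1052220.00
Σ | 6940.00 |  |  | 659300.00 | 1252220.00
x_c = 659300.00 / 6940.00 = 95.00 cm
y_c = 1252220.00 / 6940.00 = 180.44 cm

x_c = 95.00 cm, y_c = 180.44 cm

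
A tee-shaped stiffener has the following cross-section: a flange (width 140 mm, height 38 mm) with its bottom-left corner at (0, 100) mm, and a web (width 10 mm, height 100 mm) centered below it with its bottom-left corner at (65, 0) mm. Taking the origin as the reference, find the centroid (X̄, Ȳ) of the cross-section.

X̄ = 70.00 mm, Ȳ = 108.08 mm

web: A = 10 × 100 = 1000.00, centroid at (70.00, 50.00).
flange: A = 140 × 38 = 5320.00, centroid at (70.00, 119.00).
ΣA = 6320.00 mm², ΣAX̄ = 442400.00 mm³, ΣAȲ = 683080.00 mm³.
X̄ = 442400.00/6320.00 = 70.00 mm; Ȳ = 683080.00/6320.00 = 108.08 mm.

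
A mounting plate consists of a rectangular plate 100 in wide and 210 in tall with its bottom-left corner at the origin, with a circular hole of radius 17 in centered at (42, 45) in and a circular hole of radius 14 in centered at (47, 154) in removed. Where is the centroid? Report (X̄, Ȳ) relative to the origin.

X̄ = 50.47 in, Ȳ = 106.25 in

plate: A = 100 × 210 = 21000.00, centroid at (50.00, 105.00).
hole 1: A = −π·17² = -907.92, centroid at (42.00, 45.00).
hole 2: A = −π·14² = -615.75, centroid at (47.00, 154.00).
ΣA = 19476.33 in², ΣAX̄ = 982927.00 in³, ΣAȲ = 2069317.75 in³.
X̄ = 982927.00/19476.33 = 50.47 in; Ȳ = 2069317.75/19476.33 = 106.25 in.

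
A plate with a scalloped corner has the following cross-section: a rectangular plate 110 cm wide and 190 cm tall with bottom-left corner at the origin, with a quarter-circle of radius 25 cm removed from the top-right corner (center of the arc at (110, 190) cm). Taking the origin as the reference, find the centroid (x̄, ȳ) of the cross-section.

Part | A | x̄ᵢ | ȳᵢ | A·x̄ᵢ | A·ȳᵢ
plate | 20900.00 | 55.00 | 95.00 | 1149500.00 | 1985500.00
removed quarter-circle | -490.87 | 99.39 | 179.39 | -48787.79 | -88057.70
Σ | 20409.13 |  |  | 1100712.21 | 1897442.30
x̄ = 1100712.21 / 20409.13 = 53.93 cm
ȳ = 1897442.30 / 20409.13 = 92.97 cm

x̄ = 53.93 cm, ȳ = 92.97 cm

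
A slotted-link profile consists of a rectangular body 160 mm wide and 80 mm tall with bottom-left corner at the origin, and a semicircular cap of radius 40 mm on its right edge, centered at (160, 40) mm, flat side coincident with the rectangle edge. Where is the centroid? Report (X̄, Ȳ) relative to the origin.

X̄ = 95.92 mm, Ȳ = 40.00 mm

rectangular body: A = 160 × 80 = 12800.00, centroid at (80.00, 40.00).
semicircular end: A = ½π·40² = 2513.27, centroid at (176.98, 40.00).
ΣA = 15313.27 mm²
ΣAX̄ = (12800.00)(80.00) + (2513.27)(176.98) = 1468790.53 mm³
ΣAȲ = (12800.00)(40.00) + (2513.27)(40.00) = 612530.96 mm³
X̄ = 1468790.53 / 15313.27 = 95.92 mm
Ȳ = 612530.96 / 15313.27 = 40.00 mm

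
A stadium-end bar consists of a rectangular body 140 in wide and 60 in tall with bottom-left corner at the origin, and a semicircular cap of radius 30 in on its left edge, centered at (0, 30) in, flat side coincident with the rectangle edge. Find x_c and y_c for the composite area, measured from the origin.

Part | A | x̄ᵢ | ȳᵢ | A·x̄ᵢ | A·ȳᵢ
rectangular body | 8400.00 | 70.00 | 30.00 | 588000.00 | 252000.00
semicircular end | 1413.72 | -12.73 | 30.00 | -18000.00 | 42411.50
Σ | 9813.72 |  |  | 570000.00 | 294411.50
x_c = 570000.00 / 9813.72 = 58.08 in
y_c = 294411.50 / 9813.72 = 30.00 in

x_c = 58.08 in, y_c = 30.00 in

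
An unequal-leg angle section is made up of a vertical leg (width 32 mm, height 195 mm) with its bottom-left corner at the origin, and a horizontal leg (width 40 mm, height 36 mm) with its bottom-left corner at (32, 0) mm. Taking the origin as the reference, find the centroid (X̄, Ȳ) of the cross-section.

X̄ = 22.75 mm, Ȳ = 82.59 mm

vertical leg: A = 32 × 195 = 6240.00, centroid at (16.00, 97.50).
horizontal leg: A = 40 × 36 = 1440.00, centroid at (52.00, 18.00).
ΣA = 7680.00 mm², ΣAX̄ = 174720.00 mm³, ΣAȲ = 634320.00 mm³.
X̄ = 174720.00/7680.00 = 22.75 mm; Ȳ = 634320.00/7680.00 = 82.59 mm.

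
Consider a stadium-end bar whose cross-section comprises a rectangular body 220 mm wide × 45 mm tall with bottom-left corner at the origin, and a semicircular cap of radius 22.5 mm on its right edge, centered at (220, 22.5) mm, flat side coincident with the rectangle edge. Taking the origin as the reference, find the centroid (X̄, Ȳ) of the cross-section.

rectangular body: A = 220 × 45 = 9900.00, centroid at (110.00, 22.50).
semicircular end: A = ½π·22.5² = 795.22, centroid at (229.55, 22.50).
ΣA = 10695.22 mm²
ΣAX̄ = (9900.00)(110.00) + (795.22)(229.55) = 1271541.19 mm³
ΣAȲ = (9900.00)(22.50) + (795.22)(22.50) = 240642.35 mm³
X̄ = 1271541.19 / 10695.22 = 118.89 mm
Ȳ = 240642.35 / 10695.22 = 22.50 mm

X̄ = 118.89 mm, Ȳ = 22.50 mm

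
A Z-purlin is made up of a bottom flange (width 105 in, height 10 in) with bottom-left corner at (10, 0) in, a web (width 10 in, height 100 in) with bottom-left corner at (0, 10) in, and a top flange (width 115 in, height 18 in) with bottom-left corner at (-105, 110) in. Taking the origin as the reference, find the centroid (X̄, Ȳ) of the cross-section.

bottom flange: A = 105 × 10 = 1050.00, centroid at (62.50, 5.00).
web: A = 10 × 100 = 1000.00, centroid at (5.00, 60.00).
top flange: A = 115 × 18 = 2070.00, centroid at (-47.50, 119.00).
ΣA = 4120.00 in², ΣAX̄ = -27700.00 in³, ΣAȲ = 311580.00 in³.
X̄ = -27700.00/4120.00 = -6.72 in; Ȳ = 311580.00/4120.00 = 75.63 in.

X̄ = -6.72 in, Ȳ = 75.63 in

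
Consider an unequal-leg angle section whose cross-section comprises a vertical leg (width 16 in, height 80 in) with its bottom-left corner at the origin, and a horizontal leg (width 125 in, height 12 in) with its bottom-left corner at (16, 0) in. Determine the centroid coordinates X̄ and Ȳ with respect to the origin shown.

X̄ = 46.04 in, Ȳ = 21.65 in

vertical leg: A = 16 × 80 = 1280.00, centroid at (8.00, 40.00).
horizontal leg: A = 125 × 12 = 1500.00, centroid at (78.50, 6.00).
ΣA = 2780.00 in²
ΣAX̄ = (1280.00)(8.00) + (1500.00)(78.50) = 127990.00 in³
ΣAȲ = (1280.00)(40.00) + (1500.00)(6.00) = 60200.00 in³
X̄ = 127990.00 / 2780.00 = 46.04 in
Ȳ = 60200.00 / 2780.00 = 21.65 in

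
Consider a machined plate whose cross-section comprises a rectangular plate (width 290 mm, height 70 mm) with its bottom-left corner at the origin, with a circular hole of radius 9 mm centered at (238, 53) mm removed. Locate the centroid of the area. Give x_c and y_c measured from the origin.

plate: A = 290 × 70 = 20300.00, centroid at (145.00, 35.00).
hole: A = −π·9² = -254.47, centroid at (238.00, 53.00).
ΣA = 20045.53 mm², ΣAx_c = 2882936.38 mm³, ΣAy_c = 697013.14 mm³.
x_c = 2882936.38/20045.53 = 143.82 mm; y_c = 697013.14/20045.53 = 34.77 mm.

x_c = 143.82 mm, y_c = 34.77 mm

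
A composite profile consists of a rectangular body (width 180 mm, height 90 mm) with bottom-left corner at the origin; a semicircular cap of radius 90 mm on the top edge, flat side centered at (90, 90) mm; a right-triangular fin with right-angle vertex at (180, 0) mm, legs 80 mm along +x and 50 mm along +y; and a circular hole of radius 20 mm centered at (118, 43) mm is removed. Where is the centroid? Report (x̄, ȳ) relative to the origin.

x̄ = 96.68 mm, ȳ = 78.86 mm

Part | A | x̄ᵢ | ȳᵢ | A·x̄ᵢ | A·ȳᵢ
rectangular body | 16200.00 | 90.00 | 45.00 | 1458000.00 | 729000.00
semicircular top | 12723.45 | 90.00 | 128.20 | 1145110.52 | 1631110.52
triangular fin | 2000.00 | 206.67 | 16.67 | 413333.33 | 33333.33
hole | -1256.64 | 118.00 | 43.00 | -148283.17 | -54035.39
Σ | 29666.81 |  |  | 2868160.68 | 2339408.46
x̄ = 2868160.68 / 29666.81 = 96.68 mm
ȳ = 2339408.46 / 29666.81 = 78.86 mm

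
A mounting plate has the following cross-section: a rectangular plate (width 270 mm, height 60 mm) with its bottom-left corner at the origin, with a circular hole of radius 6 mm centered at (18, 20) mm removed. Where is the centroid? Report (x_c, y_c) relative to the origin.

plate: A = 270 × 60 = 16200.00, centroid at (135.00, 30.00).
hole: A = −π·6² = -113.10, centroid at (18.00, 20.00).
ΣA = 16086.90 mm², ΣAx_c = 2184964.25 mm³, ΣAy_c = 483738.05 mm³.
x_c = 2184964.25/16086.90 = 135.82 mm; y_c = 483738.05/16086.90 = 30.07 mm.

x_c = 135.82 mm, y_c = 30.07 mm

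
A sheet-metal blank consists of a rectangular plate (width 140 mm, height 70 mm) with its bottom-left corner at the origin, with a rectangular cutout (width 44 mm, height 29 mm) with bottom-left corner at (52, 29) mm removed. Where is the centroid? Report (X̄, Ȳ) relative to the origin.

X̄ = 69.40 mm, Ȳ = 33.73 mm

Part | A | x̄ᵢ | ȳᵢ | A·x̄ᵢ | A·ȳᵢ
plate | 9800.00 | 70.00 | 35.00 | 686000.00 | 343000.00
hole | -1276.00 | 74.00 | 43.50 | -94424.00 | -55506.00
Σ | 8524.00 |  |  | 591576.00 | 287494.00
X̄ = 591576.00 / 8524.00 = 69.40 mm
Ȳ = 287494.00 / 8524.00 = 33.73 mm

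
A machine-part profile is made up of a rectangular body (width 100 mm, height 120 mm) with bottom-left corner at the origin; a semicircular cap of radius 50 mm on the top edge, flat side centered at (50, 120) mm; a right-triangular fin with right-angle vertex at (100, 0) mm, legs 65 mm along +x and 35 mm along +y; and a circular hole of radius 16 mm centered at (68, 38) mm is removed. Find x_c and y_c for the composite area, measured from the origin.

rectangular body: A = 100 × 120 = 12000.00, centroid at (50.00, 60.00).
semicircular top: A = ½π·50² = 3926.99, centroid at (50.00, 141.22).
triangular fin: A = ½·65·35 = 1137.50, centroid at (121.67, 11.67).
hole: A = −π·16² = -804.25, centroid at (68.00, 38.00).
ΣA = 16260.24 mm²
ΣAx_c = (12000.00)(50.00) + (3926.99)(50.00) + (1137.50)(121.67) + (-804.25)(68.00) = 880056.53 mm³
ΣAy_c = (12000.00)(60.00) + (3926.99)(141.22) + (1137.50)(11.67) + (-804.25)(38.00) = 1257281.65 mm³
x_c = 880056.53 / 16260.24 = 54.12 mm
y_c = 1257281.65 / 16260.24 = 77.32 mm

x_c = 54.12 mm, y_c = 77.32 mm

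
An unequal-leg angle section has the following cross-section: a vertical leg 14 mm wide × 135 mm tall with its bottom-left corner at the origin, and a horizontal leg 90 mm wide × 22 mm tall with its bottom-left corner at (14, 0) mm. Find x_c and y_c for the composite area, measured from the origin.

x_c = 33.60 mm, y_c = 38.59 mm

Part | A | x̄ᵢ | ȳᵢ | A·x̄ᵢ | A·ȳᵢ
vertical leg | 1890.00 | 7.00 | 67.50 | 13230.00 | 127575.00
horizontal leg | 1980.00 | 59.00 | 11.00 | 116820.00 | 21780.00
Σ | 3870.00 |  |  | 130050.00 | 149355.00
x_c = 130050.00 / 3870.00 = 33.60 mm
y_c = 149355.00 / 3870.00 = 38.59 mm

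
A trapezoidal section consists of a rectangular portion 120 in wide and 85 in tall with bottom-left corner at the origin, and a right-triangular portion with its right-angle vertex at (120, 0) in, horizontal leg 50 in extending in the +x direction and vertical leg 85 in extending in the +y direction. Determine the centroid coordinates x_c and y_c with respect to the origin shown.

Part | A | x̄ᵢ | ȳᵢ | A·x̄ᵢ | A·ȳᵢ
rectangular portion | 10200.00 | 60.00 | 42.50 | 612000.00 | 433500.00
triangular portion | 2125.00 | 136.67 | 28.33 | 290416.67 | 60208.33
Σ | 12325.00 |  |  | 902416.67 | 493708.33
x_c = 902416.67 / 12325.00 = 73.22 in
y_c = 493708.33 / 12325.00 = 40.06 in

x_c = 73.22 in, y_c = 40.06 in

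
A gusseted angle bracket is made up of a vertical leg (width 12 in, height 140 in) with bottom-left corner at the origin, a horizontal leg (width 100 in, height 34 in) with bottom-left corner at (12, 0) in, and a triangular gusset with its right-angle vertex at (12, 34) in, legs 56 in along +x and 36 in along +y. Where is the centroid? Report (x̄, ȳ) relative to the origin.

x̄ = 41.36 in, ȳ = 36.43 in

Part | A | x̄ᵢ | ȳᵢ | A·x̄ᵢ | A·ȳᵢ
vertical leg | 1680.00 | 6.00 | 70.00 | 10080.00 | 117600.00
horizontal leg | 3400.00 | 62.00 | 17.00 | 210800.00 | 57800.00
gusset | 1008.00 | 30.67 | 46.00 | 30912.00 | 46368.00
Σ | 6088.00 |  |  | 251792.00 | 221768.00
x̄ = 251792.00 / 6088.00 = 41.36 in
ȳ = 221768.00 / 6088.00 = 36.43 in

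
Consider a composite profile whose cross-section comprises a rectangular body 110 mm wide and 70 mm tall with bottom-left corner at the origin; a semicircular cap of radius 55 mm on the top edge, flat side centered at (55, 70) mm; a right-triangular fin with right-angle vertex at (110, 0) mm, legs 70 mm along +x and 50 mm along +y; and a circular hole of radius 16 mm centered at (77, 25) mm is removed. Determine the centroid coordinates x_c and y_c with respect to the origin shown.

rectangular body: A = 110 × 70 = 7700.00, centroid at (55.00, 35.00).
semicircular top: A = ½π·55² = 4751.66, centroid at (55.00, 93.34).
triangular fin: A = ½·70·50 = 1750.00, centroid at (133.33, 16.67).
hole: A = −π·16² = -804.25, centroid at (77.00, 25.00).
ΣA = 13397.41 mm²
ΣAx_c = (7700.00)(55.00) + (4751.66)(55.00) + (1750.00)(133.33) + (-804.25)(77.00) = 856247.50 mm³
ΣAy_c = (7700.00)(35.00) + (4751.66)(93.34) + (1750.00)(16.67) + (-804.25)(25.00) = 722093.26 mm³
x_c = 856247.50 / 13397.41 = 63.91 mm
y_c = 722093.26 / 13397.41 = 53.90 mm

x_c = 63.91 mm, y_c = 53.90 mm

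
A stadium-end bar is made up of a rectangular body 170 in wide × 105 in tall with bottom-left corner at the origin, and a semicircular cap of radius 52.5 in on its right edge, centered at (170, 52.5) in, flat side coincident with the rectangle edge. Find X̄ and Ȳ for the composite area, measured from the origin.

rectangular body: A = 170 × 105 = 17850.00, centroid at (85.00, 52.50).
semicircular end: A = ½π·52.5² = 4329.51, centroid at (192.28, 52.50).
ΣA = 22179.51 in², ΣAX̄ = 2349735.00 in³, ΣAȲ = 1164424.14 in³.
X̄ = 2349735.00/22179.51 = 105.94 in; Ȳ = 1164424.14/22179.51 = 52.50 in.

X̄ = 105.94 in, Ȳ = 52.50 in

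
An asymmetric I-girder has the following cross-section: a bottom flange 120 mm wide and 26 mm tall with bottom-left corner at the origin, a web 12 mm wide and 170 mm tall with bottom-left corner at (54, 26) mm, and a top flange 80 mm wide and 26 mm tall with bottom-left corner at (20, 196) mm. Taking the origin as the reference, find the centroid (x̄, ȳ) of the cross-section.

x̄ = 60.00 mm, ȳ = 96.92 mm

Part | A | x̄ᵢ | ȳᵢ | A·x̄ᵢ | A·ȳᵢ
bottom flange | 3120.00 | 60.00 | 13.00 | 187200.00 | 40560.00
web | 2040.00 | 60.00 | 111.00 | 122400.00 | 226440.00
top flange | 2080.00 | 60.00 | 209.00 | 124800.00 | 434720.00
Σ | 7240.00 |  |  | 434400.00 | 701720.00
x̄ = 434400.00 / 7240.00 = 60.00 mm
ȳ = 701720.00 / 7240.00 = 96.92 mm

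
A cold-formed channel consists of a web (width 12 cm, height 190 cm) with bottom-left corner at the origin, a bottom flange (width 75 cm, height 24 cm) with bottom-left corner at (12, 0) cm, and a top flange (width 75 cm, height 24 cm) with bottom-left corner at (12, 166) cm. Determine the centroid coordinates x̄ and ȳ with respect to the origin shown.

x̄ = 32.63 cm, ȳ = 95.00 cm

Part | A | x̄ᵢ | ȳᵢ | A·x̄ᵢ | A·ȳᵢ
web | 2280.00 | 6.00 | 95.00 | 13680.00 | 216600.00
bottom flange | 1800.00 | 49.50 | 12.00 | 89100.00 | 21600.00
top flange | 1800.00 | 49.50 | 178.00 | 89100.00 | 320400.00
Σ | 5880.00 |  |  | 191880.00 | 558600.00
x̄ = 191880.00 / 5880.00 = 32.63 cm
ȳ = 558600.00 / 5880.00 = 95.00 cm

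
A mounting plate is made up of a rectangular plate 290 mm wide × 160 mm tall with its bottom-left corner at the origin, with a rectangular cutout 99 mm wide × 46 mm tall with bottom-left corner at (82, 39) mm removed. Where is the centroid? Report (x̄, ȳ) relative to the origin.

x̄ = 146.47 mm, ȳ = 81.96 mm

Part | A | x̄ᵢ | ȳᵢ | A·x̄ᵢ | A·ȳᵢ
plate | 46400.00 | 145.00 | 80.00 | 6728000.00 | 3712000.00
hole | -4554.00 | 131.50 | 62.00 | -598851.00 | -282348.00
Σ | 41846.00 |  |  | 6129149.00 | 3429652.00
x̄ = 6129149.00 / 41846.00 = 146.47 mm
ȳ = 3429652.00 / 41846.00 = 81.96 mm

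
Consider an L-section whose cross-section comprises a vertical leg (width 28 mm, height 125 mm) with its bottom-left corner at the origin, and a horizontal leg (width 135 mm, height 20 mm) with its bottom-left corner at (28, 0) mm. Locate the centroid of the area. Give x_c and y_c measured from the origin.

x_c = 49.49 mm, y_c = 39.64 mm

vertical leg: A = 28 × 125 = 3500.00, centroid at (14.00, 62.50).
horizontal leg: A = 135 × 20 = 2700.00, centroid at (95.50, 10.00).
ΣA = 6200.00 mm²
ΣAx_c = (3500.00)(14.00) + (2700.00)(95.50) = 306850.00 mm³
ΣAy_c = (3500.00)(62.50) + (2700.00)(10.00) = 245750.00 mm³
x_c = 306850.00 / 6200.00 = 49.49 mm
y_c = 245750.00 / 6200.00 = 39.64 mm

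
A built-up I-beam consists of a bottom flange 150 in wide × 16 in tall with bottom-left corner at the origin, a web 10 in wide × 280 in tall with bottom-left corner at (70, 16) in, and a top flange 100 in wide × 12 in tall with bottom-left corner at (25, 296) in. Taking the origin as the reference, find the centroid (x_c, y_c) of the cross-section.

Part | A | x̄ᵢ | ȳᵢ | A·x̄ᵢ | A·ȳᵢ
bottom flange | 2400.00 | 75.00 | 8.00 | 180000.00 | 19200.00
web | 2800.00 | 75.00 | 156.00 | 210000.00 | 436800.00
top flange | 1200.00 | 75.00 | 302.00 | 90000.00 | 362400.00
Σ | 6400.00 |  |  | 480000.00 | 818400.00
x_c = 480000.00 / 6400.00 = 75.00 in
y_c = 818400.00 / 6400.00 = 127.88 in

x_c = 75.00 in, y_c = 127.88 in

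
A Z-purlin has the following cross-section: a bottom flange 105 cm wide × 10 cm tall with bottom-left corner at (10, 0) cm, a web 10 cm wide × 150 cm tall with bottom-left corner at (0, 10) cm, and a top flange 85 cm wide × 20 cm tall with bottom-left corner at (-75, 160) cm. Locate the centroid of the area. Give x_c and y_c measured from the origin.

bottom flange: A = 105 × 10 = 1050.00, centroid at (62.50, 5.00).
web: A = 10 × 150 = 1500.00, centroid at (5.00, 85.00).
top flange: A = 85 × 20 = 1700.00, centroid at (-32.50, 170.00).
ΣA = 4250.00 cm²
ΣAx_c = (1050.00)(62.50) + (1500.00)(5.00) + (1700.00)(-32.50) = 17875.00 cm³
ΣAy_c = (1050.00)(5.00) + (1500.00)(85.00) + (1700.00)(170.00) = 421750.00 cm³
x_c = 17875.00 / 4250.00 = 4.21 cm
y_c = 421750.00 / 4250.00 = 99.24 cm

x_c = 4.21 cm, y_c = 99.24 cm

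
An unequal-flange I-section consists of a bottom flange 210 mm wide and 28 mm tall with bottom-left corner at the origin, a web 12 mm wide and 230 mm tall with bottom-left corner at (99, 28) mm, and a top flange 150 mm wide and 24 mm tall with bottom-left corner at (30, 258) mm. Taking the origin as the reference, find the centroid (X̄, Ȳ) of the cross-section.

bottom flange: A = 210 × 28 = 5880.00, centroid at (105.00, 14.00).
web: A = 12 × 230 = 2760.00, centroid at (105.00, 143.00).
top flange: A = 150 × 24 = 3600.00, centroid at (105.00, 270.00).
ΣA = 12240.00 mm², ΣAX̄ = 1285200.00 mm³, ΣAȲ = 1449000.00 mm³.
X̄ = 1285200.00/12240.00 = 105.00 mm; Ȳ = 1449000.00/12240.00 = 118.38 mm.

X̄ = 105.00 mm, Ȳ = 118.38 mm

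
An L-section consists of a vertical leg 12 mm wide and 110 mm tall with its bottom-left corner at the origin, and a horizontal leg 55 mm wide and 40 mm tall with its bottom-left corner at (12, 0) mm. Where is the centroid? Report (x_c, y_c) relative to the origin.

x_c = 26.94 mm, y_c = 33.12 mm

Part | A | x̄ᵢ | ȳᵢ | A·x̄ᵢ | A·ȳᵢ
vertical leg | 1320.00 | 6.00 | 55.00 | 7920.00 | 72600.00
horizontal leg | 2200.00 | 39.50 | 20.00 | 86900.00 | 44000.00
Σ | 3520.00 |  |  | 94820.00 | 116600.00
x_c = 94820.00 / 3520.00 = 26.94 mm
y_c = 116600.00 / 3520.00 = 33.12 mm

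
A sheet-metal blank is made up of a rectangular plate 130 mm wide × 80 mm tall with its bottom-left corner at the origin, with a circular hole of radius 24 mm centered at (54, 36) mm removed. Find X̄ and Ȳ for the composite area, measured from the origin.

X̄ = 67.32 mm, Ȳ = 40.84 mm

plate: A = 130 × 80 = 10400.00, centroid at (65.00, 40.00).
hole: A = −π·24² = -1809.56, centroid at (54.00, 36.00).
ΣA = 8590.44 mm², ΣAX̄ = 578283.90 mm³, ΣAȲ = 350855.93 mm³.
X̄ = 578283.90/8590.44 = 67.32 mm; Ȳ = 350855.93/8590.44 = 40.84 mm.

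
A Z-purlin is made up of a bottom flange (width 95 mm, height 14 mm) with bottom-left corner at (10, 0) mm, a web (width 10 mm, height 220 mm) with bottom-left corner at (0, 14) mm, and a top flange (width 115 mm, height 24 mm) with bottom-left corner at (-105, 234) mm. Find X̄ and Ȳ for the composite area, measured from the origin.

X̄ = -6.94 mm, Ȳ = 152.79 mm

bottom flange: A = 95 × 14 = 1330.00, centroid at (57.50, 7.00).
web: A = 10 × 220 = 2200.00, centroid at (5.00, 124.00).
top flange: A = 115 × 24 = 2760.00, centroid at (-47.50, 246.00).
ΣA = 6290.00 mm², ΣAX̄ = -43625.00 mm³, ΣAȲ = 961070.00 mm³.
X̄ = -43625.00/6290.00 = -6.94 mm; Ȳ = 961070.00/6290.00 = 152.79 mm.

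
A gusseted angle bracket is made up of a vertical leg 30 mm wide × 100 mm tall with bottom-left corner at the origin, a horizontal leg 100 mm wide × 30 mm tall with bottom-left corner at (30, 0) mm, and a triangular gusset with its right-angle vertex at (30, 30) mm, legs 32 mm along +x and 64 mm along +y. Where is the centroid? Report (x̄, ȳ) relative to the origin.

vertical leg: A = 30 × 100 = 3000.00, centroid at (15.00, 50.00).
horizontal leg: A = 100 × 30 = 3000.00, centroid at (80.00, 15.00).
gusset: A = ½·32·64 = 1024.00, centroid at (40.67, 51.33).
ΣA = 7024.00 mm², ΣAx̄ = 326642.67 mm³, ΣAȳ = 247565.33 mm³.
x̄ = 326642.67/7024.00 = 46.50 mm; ȳ = 247565.33/7024.00 = 35.25 mm.

x̄ = 46.50 mm, ȳ = 35.25 mm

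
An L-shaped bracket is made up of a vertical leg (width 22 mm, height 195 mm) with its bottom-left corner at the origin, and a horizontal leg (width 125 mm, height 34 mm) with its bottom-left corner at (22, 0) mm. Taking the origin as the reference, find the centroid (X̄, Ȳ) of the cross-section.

Part | A | x̄ᵢ | ȳᵢ | A·x̄ᵢ | A·ȳᵢ
vertical leg | 4290.00 | 11.00 | 97.50 | 47190.00 | 418275.00
horizontal leg | 4250.00 | 84.50 | 17.00 | 359125.00 | 72250.00
Σ | 8540.00 |  |  | 406315.00 | 490525.00
X̄ = 406315.00 / 8540.00 = 47.58 mm
Ȳ = 490525.00 / 8540.00 = 57.44 mm

X̄ = 47.58 mm, Ȳ = 57.44 mm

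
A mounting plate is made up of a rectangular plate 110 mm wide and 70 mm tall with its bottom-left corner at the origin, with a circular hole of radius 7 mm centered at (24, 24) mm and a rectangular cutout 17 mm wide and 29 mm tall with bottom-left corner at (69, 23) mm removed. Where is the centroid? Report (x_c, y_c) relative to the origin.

plate: A = 110 × 70 = 7700.00, centroid at (55.00, 35.00).
hole 1: A = −π·7² = -153.94, centroid at (24.00, 24.00).
hole 2: A = −(17 × 29) = -493.00, centroid at (77.50, 37.50).
ΣA = 7053.06 mm², ΣAx_c = 381597.99 mm³, ΣAy_c = 247317.99 mm³.
x_c = 381597.99/7053.06 = 54.10 mm; y_c = 247317.99/7053.06 = 35.07 mm.

x_c = 54.10 mm, y_c = 35.07 mm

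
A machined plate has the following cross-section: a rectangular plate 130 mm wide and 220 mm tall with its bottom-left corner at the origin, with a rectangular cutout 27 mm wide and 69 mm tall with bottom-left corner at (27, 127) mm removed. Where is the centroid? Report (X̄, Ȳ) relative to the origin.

X̄ = 66.71 mm, Ȳ = 106.41 mm

Part | A | x̄ᵢ | ȳᵢ | A·x̄ᵢ | A·ȳᵢ
plate | 28600.00 | 65.00 | 110.00 | 1859000.00 | 3146000.00
hole | -1863.00 | 40.50 | 161.50 | -75451.50 | -300874.50
Σ | 26737.00 |  |  | 1783548.50 | 2845125.50
X̄ = 1783548.50 / 26737.00 = 66.71 mm
Ȳ = 2845125.50 / 26737.00 = 106.41 mm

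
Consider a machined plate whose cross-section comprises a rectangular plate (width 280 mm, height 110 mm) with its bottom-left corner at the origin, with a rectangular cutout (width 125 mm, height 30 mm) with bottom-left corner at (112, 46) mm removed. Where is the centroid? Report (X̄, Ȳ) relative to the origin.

Part | A | x̄ᵢ | ȳᵢ | A·x̄ᵢ | A·ȳᵢ
plate | 30800.00 | 140.00 | 55.00 | 4312000.00 | 1694000.00
hole | -3750.00 | 174.50 | 61.00 | -654375.00 | -228750.00
Σ | 27050.00 |  |  | 3657625.00 | 1465250.00
X̄ = 3657625.00 / 27050.00 = 135.22 mm
Ȳ = 1465250.00 / 27050.00 = 54.17 mm

X̄ = 135.22 mm, Ȳ = 54.17 mm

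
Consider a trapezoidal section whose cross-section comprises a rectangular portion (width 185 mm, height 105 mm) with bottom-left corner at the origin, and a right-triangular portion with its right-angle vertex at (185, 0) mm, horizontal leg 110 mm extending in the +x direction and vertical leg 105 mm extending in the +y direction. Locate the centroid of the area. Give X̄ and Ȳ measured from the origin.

X̄ = 122.10 mm, Ȳ = 48.49 mm

rectangular portion: A = 185 × 105 = 19425.00, centroid at (92.50, 52.50).
triangular portion: A = ½·110·105 = 5775.00, centroid at (221.67, 35.00).
ΣA = 25200.00 mm²
ΣAX̄ = (19425.00)(92.50) + (5775.00)(221.67) = 3076937.50 mm³
ΣAȲ = (19425.00)(52.50) + (5775.00)(35.00) = 1221937.50 mm³
X̄ = 3076937.50 / 25200.00 = 122.10 mm
Ȳ = 1221937.50 / 25200.00 = 48.49 mm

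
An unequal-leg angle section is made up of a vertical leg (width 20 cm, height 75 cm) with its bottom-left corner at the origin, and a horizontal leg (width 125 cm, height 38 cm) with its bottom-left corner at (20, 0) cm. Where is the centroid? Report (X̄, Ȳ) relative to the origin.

X̄ = 65.10 cm, Ȳ = 23.44 cm

vertical leg: A = 20 × 75 = 1500.00, centroid at (10.00, 37.50).
horizontal leg: A = 125 × 38 = 4750.00, centroid at (82.50, 19.00).
ΣA = 6250.00 cm²
ΣAX̄ = (1500.00)(10.00) + (4750.00)(82.50) = 406875.00 cm³
ΣAȲ = (1500.00)(37.50) + (4750.00)(19.00) = 146500.00 cm³
X̄ = 406875.00 / 6250.00 = 65.10 cm
Ȳ = 146500.00 / 6250.00 = 23.44 cm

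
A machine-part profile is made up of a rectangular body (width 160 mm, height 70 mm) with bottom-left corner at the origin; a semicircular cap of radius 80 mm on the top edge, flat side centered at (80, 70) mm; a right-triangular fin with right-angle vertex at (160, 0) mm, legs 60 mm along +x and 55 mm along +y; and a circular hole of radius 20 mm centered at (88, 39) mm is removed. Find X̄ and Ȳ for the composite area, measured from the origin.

Part | A | x̄ᵢ | ȳᵢ | A·x̄ᵢ | A·ȳᵢ
rectangular body | 11200.00 | 80.00 | 35.00 | 896000.00 | 392000.00
semicircular top | 10053.10 | 80.00 | 103.95 | 804247.72 | 1045050.09
triangular fin | 1650.00 | 180.00 | 18.33 | 297000.00 | 30250.00
hole | -1256.64 | 88.00 | 39.00 | -110584.06 | -49008.85
Σ | 21646.46 |  |  | 1886663.66 | 1418291.24
X̄ = 1886663.66 / 21646.46 = 87.16 mm
Ȳ = 1418291.24 / 21646.46 = 65.52 mm

X̄ = 87.16 mm, Ȳ = 65.52 mm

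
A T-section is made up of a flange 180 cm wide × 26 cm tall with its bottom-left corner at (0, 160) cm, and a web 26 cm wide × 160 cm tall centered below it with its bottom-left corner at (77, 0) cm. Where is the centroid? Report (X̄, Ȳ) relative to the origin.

X̄ = 90.00 cm, Ȳ = 129.24 cm

web: A = 26 × 160 = 4160.00, centroid at (90.00, 80.00).
flange: A = 180 × 26 = 4680.00, centroid at (90.00, 173.00).
ΣA = 8840.00 cm²
ΣAX̄ = (4160.00)(90.00) + (4680.00)(90.00) = 795600.00 cm³
ΣAȲ = (4160.00)(80.00) + (4680.00)(173.00) = 1142440.00 cm³
X̄ = 795600.00 / 8840.00 = 90.00 cm
Ȳ = 1142440.00 / 8840.00 = 129.24 cm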